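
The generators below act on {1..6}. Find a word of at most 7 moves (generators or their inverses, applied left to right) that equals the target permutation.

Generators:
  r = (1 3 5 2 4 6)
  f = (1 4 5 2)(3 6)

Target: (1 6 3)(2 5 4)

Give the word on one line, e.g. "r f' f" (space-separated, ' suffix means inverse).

  after f': (1 2 5 4)(3 6)
  after r: (1 4 3)(5 6)
  after f': (2 5 3)(4 6)
  after r: (1 3 4)
  after f': (1 6 3)(2 5 4)

f' r f' r f'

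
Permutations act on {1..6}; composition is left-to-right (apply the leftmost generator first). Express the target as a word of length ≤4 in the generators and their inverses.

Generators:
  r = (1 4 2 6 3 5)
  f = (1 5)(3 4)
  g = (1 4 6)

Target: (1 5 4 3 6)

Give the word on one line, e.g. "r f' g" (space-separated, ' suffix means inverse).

  after f: (1 5)(3 4)
  after g: (1 5 4 3 6)

f g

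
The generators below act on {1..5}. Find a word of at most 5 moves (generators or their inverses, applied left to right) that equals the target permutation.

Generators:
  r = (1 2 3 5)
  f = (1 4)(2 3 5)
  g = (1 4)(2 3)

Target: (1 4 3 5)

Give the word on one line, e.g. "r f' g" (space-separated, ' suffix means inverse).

  after f': (1 4)(2 5 3)
  after r: (1 4 2)
  after r: (1 4 3 5)

f' r r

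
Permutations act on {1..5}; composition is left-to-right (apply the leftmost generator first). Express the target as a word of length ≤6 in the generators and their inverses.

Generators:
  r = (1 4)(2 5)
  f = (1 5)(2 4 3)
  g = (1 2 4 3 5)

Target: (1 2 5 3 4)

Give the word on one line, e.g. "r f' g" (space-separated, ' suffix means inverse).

g' g' f' f'

  after g': (1 5 3 4 2)
  after g': (1 3 2 5 4)
  after f': (1 4 5 2)
  after f': (1 2 5 3 4)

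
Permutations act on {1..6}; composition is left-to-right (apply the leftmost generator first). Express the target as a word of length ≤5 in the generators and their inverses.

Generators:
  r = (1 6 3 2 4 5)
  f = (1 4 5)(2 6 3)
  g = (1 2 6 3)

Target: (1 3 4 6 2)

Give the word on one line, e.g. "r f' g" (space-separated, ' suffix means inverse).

  after g': (1 3 6 2)
  after r': (1 6 3)(2 5 4)
  after f: (1 3 4 6 2)

g' r' f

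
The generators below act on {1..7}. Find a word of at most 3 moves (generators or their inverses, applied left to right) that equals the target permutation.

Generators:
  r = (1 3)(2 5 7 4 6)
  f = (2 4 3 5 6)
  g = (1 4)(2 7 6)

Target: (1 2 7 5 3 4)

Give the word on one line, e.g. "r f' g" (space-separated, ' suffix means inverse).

  after g: (1 4)(2 7 6)
  after f': (1 2 7 5 3 4)

g f'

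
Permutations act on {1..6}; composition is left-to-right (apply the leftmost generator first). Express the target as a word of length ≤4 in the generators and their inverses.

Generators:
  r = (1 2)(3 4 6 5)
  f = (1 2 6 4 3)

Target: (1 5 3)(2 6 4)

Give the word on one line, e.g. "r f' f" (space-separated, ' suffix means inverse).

f' f' f' r

  after f': (1 3 4 6 2)
  after f': (1 4 2 3 6)
  after f': (1 6 3 2 4)
  after r: (1 5 3)(2 6 4)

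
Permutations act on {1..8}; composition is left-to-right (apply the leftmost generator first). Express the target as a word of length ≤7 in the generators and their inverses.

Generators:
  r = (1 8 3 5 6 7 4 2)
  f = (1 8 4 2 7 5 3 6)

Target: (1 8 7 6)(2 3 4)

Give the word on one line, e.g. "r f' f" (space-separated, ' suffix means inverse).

  after f: (1 8 4 2 7 5 3 6)
  after r': (2 6)(3 5 8 7)
  after f': (1 6 4 8 2 3 7 5)
  after f': (1 3 2 5 6 8 4)
  after r': (1 8 7 6)(2 3 4)

f r' f' f' r'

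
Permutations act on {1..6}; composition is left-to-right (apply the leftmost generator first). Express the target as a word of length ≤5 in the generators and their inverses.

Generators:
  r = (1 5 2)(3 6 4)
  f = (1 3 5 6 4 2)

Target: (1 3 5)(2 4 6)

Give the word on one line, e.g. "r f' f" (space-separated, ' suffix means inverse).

f r f r

  after f: (1 3 5 6 4 2)
  after r: (1 6 3 2 5 4)
  after f: (1 4 3)(2 6 5)
  after r: (1 3 5)(2 4 6)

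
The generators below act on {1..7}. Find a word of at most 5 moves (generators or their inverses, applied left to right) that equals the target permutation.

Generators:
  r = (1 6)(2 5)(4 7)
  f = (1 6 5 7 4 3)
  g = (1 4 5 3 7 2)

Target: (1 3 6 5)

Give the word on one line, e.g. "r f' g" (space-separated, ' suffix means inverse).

  after f': (1 3 4 7 5 6)
  after r: (1 3 7 2 5)
  after f': (1 4 7 2 6)(3 5)
  after f': (1 7 2)(3 6)(4 5)
  after g': (1 3 6 5)

f' r f' f' g'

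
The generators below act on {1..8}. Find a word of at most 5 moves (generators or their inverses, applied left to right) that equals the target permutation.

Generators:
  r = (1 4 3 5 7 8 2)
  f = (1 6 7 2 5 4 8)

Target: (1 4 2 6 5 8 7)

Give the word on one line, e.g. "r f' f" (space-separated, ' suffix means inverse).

  after r': (1 2 8 7 5 3 4)
  after f': (1 7 2 4 8 6)(3 5)
  after r': (1 5 4 7 8 6 2)
  after f: (1 4 2 6 5 8 7)

r' f' r' f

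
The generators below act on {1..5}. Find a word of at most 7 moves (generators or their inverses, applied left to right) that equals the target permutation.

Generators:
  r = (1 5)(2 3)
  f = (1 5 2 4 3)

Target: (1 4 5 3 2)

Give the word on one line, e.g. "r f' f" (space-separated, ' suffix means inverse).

f r f' f' r'

  after f: (1 5 2 4 3)
  after r: (2 4)(3 5)
  after f': (1 3)(4 5)
  after f': (1 4)(2 5)
  after r': (1 4 5 3 2)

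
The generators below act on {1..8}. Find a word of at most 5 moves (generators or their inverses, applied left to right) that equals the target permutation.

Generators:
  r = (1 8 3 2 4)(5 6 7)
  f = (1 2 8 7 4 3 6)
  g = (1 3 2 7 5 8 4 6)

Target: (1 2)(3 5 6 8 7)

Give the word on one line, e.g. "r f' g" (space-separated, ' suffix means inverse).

r' f g

  after r': (1 4 2 3 8)(5 7 6)
  after f: (1 3 7)(2 6 5 4 8)
  after g: (1 2)(3 5 6 8 7)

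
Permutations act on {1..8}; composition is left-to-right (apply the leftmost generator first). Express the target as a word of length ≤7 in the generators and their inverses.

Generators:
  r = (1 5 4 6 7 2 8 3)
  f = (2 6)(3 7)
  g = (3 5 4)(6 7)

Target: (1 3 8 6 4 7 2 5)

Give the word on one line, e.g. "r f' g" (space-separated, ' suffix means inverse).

  after g: (3 5 4)(6 7)
  after r': (1 3)(2 7 4 8)
  after g: (1 5 4 8 2 6 7 3)
  after r': (2 4)(7 8)
  after r': (1 3 8 6 4 7 2 5)

g r' g r' r'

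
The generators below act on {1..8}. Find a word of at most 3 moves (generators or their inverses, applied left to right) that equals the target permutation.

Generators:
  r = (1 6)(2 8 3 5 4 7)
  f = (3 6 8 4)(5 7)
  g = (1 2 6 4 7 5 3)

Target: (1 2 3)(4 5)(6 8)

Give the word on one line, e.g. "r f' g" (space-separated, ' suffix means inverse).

  after g: (1 2 6 4 7 5 3)
  after f': (1 2 3)(4 5)(6 8)

g f'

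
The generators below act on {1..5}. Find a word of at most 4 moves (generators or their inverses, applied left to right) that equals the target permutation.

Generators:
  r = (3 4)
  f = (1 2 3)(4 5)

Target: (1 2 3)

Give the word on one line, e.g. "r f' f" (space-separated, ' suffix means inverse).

f' f'

  after f': (1 3 2)(4 5)
  after f': (1 2 3)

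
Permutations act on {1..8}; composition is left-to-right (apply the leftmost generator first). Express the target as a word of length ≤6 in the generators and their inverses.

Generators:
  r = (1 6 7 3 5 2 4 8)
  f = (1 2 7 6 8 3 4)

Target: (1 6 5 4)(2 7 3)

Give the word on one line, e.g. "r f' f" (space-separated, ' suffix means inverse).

f' f' r' f

  after f': (1 4 3 8 6 7 2)
  after f': (1 3 6 2 4 8 7)
  after r': (1 7 8 6 5 3)
  after f: (1 6 5 4)(2 7 3)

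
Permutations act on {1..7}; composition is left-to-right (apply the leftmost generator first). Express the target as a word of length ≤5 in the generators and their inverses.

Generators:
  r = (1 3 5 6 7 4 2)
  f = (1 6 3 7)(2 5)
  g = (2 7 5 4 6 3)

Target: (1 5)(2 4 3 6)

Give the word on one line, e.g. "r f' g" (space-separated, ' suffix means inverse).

r f r r f'

  after r: (1 3 5 6 7 4 2)
  after f: (1 7 4 5 3 2 6)
  after r: (1 4 6 3)(2 7)
  after r: (1 2 4 7)(5 6)
  after f': (1 5)(2 4 3 6)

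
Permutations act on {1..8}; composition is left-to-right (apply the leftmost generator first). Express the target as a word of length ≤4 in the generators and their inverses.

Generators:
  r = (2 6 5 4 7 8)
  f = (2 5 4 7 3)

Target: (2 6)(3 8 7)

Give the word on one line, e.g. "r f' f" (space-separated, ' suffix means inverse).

f r'

  after f: (2 5 4 7 3)
  after r': (2 6)(3 8 7)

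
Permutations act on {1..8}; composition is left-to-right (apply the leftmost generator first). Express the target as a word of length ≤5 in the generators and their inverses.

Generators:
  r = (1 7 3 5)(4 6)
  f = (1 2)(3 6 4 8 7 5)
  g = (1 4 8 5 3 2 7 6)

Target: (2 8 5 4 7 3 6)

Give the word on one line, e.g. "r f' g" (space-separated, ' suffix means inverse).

g' f r' g

  after g': (1 6 7 2 3 5 8 4)
  after f: (1 4 2 6 5 7)
  after r': (1 6 3 7 5)(2 4)
  after g: (2 8 5 4 7 3 6)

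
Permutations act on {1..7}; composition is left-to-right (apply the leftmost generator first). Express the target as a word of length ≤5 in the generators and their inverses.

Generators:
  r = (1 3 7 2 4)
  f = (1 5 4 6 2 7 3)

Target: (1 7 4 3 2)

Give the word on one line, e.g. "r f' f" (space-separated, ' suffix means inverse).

r' r' r'

  after r': (1 4 2 7 3)
  after r': (1 2 3 4 7)
  after r': (1 7 4 3 2)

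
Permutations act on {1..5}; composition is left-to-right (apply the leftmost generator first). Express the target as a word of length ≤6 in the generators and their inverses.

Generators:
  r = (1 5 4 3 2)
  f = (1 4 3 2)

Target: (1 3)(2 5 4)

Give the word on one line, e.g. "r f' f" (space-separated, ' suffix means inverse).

  after f: (1 4 3 2)
  after r': (1 5)
  after r': (2 3 4 5)
  after r': (1 2 4)(3 5)
  after r': (1 3)(2 5 4)

f r' r' r' r'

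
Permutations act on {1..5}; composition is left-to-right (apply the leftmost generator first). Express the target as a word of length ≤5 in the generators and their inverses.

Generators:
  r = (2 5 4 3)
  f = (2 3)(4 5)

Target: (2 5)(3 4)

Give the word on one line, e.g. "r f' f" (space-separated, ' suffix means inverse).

  after r': (2 3 4 5)
  after f': (3 5)
  after f': (2 3 4 5)
  after r': (2 4)(3 5)
  after f: (2 5)(3 4)

r' f' f' r' f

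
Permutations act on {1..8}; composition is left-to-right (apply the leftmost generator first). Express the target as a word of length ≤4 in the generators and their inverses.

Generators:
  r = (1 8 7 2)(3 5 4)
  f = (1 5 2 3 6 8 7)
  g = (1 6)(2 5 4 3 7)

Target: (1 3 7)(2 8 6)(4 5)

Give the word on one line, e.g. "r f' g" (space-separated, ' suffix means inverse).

  after r: (1 8 7 2)(3 5 4)
  after f': (1 6 3)(2 7 5 4)
  after f': (1 3 7)(2 8 6)(4 5)

r f' f'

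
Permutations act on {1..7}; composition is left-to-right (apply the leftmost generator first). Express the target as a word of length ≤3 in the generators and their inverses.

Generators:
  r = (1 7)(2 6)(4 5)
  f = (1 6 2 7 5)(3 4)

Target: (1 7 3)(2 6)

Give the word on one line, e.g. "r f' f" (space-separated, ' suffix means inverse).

  after f: (1 6 2 7 5)(3 4)
  after r': (1 2)(3 5 7 4)
  after f: (1 7 3)(2 6)

f r' f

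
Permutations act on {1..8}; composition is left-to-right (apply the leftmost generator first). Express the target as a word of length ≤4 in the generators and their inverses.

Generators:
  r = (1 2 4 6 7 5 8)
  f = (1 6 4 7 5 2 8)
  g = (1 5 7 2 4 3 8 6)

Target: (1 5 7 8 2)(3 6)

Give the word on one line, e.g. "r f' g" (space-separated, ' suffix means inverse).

  after r': (1 8 5 7 6 4 2)
  after g: (1 6 3 8 7)(2 5)
  after r: (1 7 2 8 5 4 6 3)
  after f: (1 5 7 8 2)(3 6)

r' g r f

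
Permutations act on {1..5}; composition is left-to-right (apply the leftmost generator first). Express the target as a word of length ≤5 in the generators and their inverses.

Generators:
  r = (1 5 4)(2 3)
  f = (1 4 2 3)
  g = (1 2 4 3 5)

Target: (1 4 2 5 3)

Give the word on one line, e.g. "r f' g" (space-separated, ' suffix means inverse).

  after g: (1 2 4 3 5)
  after g: (1 4 5 2 3)
  after f': (4 5)
  after g': (1 5 2)(3 4)
  after r: (1 4 2 5 3)

g g f' g' r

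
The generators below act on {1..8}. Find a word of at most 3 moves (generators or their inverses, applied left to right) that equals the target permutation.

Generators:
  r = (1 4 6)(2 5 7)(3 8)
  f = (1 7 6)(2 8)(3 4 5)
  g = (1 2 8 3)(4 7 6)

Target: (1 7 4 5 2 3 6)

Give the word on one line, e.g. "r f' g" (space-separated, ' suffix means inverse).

g r'

  after g: (1 2 8 3)(4 7 6)
  after r': (1 7 4 5 2 3 6)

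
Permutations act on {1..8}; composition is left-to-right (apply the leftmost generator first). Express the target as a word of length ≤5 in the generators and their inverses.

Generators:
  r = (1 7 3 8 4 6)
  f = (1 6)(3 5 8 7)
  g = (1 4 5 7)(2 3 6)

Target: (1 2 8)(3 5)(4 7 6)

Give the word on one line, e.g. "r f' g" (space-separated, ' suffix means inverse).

  after f: (1 6)(3 5 8 7)
  after g: (1 2 3 7 6 4 5 8)
  after f': (1 2 7)(3 8 6 4)
  after f': (1 2 8)(3 5)(4 7 6)

f g f' f'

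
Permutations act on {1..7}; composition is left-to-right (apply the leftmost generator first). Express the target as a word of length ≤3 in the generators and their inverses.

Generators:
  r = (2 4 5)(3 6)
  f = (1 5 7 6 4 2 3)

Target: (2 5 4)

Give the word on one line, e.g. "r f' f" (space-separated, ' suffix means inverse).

  after r: (2 4 5)(3 6)
  after r: (2 5 4)

r r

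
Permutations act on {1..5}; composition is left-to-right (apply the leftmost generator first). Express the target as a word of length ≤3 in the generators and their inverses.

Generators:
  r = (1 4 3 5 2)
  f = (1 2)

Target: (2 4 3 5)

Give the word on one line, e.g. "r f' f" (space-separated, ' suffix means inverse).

f r

  after f: (1 2)
  after r: (2 4 3 5)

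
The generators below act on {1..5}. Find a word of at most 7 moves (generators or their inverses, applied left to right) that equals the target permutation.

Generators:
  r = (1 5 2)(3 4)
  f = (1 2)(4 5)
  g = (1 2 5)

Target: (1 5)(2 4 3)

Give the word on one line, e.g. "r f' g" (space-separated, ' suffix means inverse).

r f' g' g' f'

  after r: (1 5 2)(3 4)
  after f': (1 4 3 5)
  after g': (1 4 3 2)
  after g': (1 4 3)(2 5)
  after f': (1 5)(2 4 3)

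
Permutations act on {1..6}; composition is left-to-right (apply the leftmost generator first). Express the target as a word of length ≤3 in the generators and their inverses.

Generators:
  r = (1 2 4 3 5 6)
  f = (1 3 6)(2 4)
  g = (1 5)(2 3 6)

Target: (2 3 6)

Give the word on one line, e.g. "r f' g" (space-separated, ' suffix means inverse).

  after g': (1 5)(2 6 3)
  after g': (2 3 6)

g' g'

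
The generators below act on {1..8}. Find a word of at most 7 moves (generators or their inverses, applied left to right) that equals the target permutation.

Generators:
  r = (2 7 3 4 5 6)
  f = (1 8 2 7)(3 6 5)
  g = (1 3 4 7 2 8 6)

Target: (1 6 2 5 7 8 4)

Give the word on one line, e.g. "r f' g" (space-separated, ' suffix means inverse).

  after g': (1 6 8 2 7 4 3)
  after g': (1 8 7 3 6 2 4)
  after f': (2 4 7 5 6 8)
  after r: (2 5)(3 4)(6 8 7)
  after g': (1 6 2 5 7 8 4)

g' g' f' r g'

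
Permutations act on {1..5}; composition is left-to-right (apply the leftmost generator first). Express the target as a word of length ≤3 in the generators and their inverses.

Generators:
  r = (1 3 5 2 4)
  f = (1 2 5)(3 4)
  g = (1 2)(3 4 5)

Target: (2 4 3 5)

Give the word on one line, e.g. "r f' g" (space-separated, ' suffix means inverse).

  after r': (1 4 2 5 3)
  after r': (1 2 3 4 5)
  after g: (2 4 3 5)

r' r' g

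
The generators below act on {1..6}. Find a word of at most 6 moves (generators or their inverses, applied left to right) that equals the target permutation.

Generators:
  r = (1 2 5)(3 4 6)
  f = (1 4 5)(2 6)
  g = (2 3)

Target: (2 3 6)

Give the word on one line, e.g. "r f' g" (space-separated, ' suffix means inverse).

g f f f

  after g: (2 3)
  after f: (1 4 5)(2 3 6)
  after f: (1 5 4)(2 3)
  after f: (2 3 6)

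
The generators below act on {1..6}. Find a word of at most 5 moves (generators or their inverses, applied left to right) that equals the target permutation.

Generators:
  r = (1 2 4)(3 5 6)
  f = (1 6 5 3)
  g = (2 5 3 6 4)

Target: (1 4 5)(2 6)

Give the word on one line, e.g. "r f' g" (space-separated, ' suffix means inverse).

g f g

  after g: (2 5 3 6 4)
  after f: (1 6 4 2 3 5)
  after g: (1 4 5)(2 6)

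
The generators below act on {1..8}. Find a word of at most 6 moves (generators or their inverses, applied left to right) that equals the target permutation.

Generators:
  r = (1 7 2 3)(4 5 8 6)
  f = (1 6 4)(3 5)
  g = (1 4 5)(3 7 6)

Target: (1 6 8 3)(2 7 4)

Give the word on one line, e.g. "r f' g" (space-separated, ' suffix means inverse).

  after f': (1 4 6)(3 5)
  after g': (3 4 7)(5 6)
  after r: (1 7)(2 3 5 4)(6 8)
  after g: (1 6 8 3)(2 7 4)

f' g' r g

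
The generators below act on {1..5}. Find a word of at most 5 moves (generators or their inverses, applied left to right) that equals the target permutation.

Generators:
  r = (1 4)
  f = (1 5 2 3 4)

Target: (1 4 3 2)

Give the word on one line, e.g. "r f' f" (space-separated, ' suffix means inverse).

  after f: (1 5 2 3 4)
  after f: (1 2 4 5 3)
  after f: (1 3 5 4 2)
  after r': (1 3 5)(2 4)
  after f: (1 4 3 2)

f f f r' f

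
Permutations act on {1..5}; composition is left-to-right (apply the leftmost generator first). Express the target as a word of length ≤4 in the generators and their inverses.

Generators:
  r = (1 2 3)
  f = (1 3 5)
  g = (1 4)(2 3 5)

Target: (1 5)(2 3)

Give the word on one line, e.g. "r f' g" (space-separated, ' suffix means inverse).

  after r': (1 3 2)
  after f: (1 5)(2 3)

r' f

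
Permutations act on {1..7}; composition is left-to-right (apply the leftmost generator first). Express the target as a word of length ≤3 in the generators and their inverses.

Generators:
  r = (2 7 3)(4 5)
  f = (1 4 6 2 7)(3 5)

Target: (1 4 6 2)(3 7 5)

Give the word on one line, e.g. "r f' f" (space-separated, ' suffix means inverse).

r' r' f

  after r': (2 3 7)(4 5)
  after r': (2 7 3)
  after f: (1 4 6 2)(3 7 5)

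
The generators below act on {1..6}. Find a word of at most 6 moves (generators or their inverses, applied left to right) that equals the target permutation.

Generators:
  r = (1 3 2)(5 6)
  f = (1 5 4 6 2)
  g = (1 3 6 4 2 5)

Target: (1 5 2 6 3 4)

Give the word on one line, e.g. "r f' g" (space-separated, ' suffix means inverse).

  after r': (1 2 3)(5 6)
  after g': (1 4 6 2)(3 5)
  after f: (1 6)(2 5 3 4)
  after r: (1 5 2 6 3 4)

r' g' f r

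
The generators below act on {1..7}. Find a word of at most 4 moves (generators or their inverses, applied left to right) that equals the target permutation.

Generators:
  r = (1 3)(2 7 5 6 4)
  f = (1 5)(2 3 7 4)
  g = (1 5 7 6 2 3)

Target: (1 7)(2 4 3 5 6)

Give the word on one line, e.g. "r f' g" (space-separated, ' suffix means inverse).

  after r: (1 3)(2 7 5 6 4)
  after f: (1 7)(2 4 3 5 6)

r f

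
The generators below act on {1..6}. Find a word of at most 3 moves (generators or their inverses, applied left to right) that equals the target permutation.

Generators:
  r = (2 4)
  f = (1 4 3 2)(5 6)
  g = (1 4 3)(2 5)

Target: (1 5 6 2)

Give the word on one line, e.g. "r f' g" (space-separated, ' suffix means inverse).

  after f': (1 2 3 4)(5 6)
  after g: (1 5 6 2)

f' g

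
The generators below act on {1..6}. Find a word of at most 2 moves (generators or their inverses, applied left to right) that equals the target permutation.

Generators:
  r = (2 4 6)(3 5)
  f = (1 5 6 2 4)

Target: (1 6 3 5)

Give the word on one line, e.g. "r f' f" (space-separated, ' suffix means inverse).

  after f': (1 4 2 6 5)
  after r: (1 6 3 5)

f' r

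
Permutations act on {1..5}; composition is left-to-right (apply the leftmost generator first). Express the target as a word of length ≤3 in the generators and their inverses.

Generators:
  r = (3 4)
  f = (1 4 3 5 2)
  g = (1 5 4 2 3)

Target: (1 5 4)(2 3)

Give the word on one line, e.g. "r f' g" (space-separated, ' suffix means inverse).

r g

  after r: (3 4)
  after g: (1 5 4)(2 3)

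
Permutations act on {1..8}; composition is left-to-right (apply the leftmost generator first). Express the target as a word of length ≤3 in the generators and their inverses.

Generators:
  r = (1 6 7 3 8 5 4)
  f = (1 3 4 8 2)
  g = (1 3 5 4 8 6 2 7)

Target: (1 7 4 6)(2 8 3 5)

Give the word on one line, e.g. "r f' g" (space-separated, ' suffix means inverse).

r r f'

  after r: (1 6 7 3 8 5 4)
  after r: (1 7 8 4 6 3 5)
  after f': (1 7 4 6)(2 8 3 5)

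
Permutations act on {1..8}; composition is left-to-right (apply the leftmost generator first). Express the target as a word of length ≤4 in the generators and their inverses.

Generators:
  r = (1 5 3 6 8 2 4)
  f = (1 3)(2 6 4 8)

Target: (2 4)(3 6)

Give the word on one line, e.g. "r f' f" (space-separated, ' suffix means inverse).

  after f: (1 3)(2 6 4 8)
  after r': (1 5)(2 3 4 6)
  after f: (1 5 3 8 2)
  after r': (2 4)(3 6)

f r' f r'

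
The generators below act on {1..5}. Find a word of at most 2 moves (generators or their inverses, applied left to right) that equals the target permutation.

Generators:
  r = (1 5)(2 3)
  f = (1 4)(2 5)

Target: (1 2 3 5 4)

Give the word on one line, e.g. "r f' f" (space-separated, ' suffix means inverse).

  after r': (1 5)(2 3)
  after f': (1 2 3 5 4)

r' f'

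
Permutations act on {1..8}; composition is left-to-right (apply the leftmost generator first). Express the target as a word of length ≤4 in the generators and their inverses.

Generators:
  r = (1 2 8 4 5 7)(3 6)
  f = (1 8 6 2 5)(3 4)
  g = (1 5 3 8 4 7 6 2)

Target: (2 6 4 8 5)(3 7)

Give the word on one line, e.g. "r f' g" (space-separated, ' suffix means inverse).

g' r' g f

  after g': (1 2 6 7 4 8 3 5)
  after r': (2 3 4)(5 7 8 6)
  after g: (1 5 6 3 7 4)(2 8)
  after f: (2 6 4 8 5)(3 7)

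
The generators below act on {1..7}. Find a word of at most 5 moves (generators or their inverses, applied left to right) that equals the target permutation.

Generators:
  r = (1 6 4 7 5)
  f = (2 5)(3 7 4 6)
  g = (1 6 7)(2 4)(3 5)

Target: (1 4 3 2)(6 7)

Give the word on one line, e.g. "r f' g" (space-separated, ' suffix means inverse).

  after f': (2 5)(3 6 4 7)
  after r: (1 6 7 3 4 5 2)
  after g': (2 7 5 4 3)
  after r: (1 6 4 3 2 5 7)
  after r: (1 4 3 2)(6 7)

f' r g' r r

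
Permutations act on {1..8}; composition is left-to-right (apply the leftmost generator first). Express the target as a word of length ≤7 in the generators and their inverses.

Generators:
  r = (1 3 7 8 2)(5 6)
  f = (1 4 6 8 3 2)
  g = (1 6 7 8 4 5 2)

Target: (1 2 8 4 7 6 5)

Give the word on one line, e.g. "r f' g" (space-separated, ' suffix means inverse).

  after r: (1 3 7 8 2)(5 6)
  after g': (1 3 6 4 8 5)
  after f: (1 2)(3 8 5 4)
  after r: (2 3)(4 7 8 6 5)
  after f': (1 2 8 4 7 6 5)

r g' f r f'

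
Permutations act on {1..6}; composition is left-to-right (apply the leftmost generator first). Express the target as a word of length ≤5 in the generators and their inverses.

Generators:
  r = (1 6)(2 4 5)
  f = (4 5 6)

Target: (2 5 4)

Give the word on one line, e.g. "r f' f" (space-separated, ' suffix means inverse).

  after r: (1 6)(2 4 5)
  after f': (1 5 2 6)
  after f': (1 4 6)(2 5)
  after f': (1 6)(2 4 5)
  after r: (2 5 4)

r f' f' f' r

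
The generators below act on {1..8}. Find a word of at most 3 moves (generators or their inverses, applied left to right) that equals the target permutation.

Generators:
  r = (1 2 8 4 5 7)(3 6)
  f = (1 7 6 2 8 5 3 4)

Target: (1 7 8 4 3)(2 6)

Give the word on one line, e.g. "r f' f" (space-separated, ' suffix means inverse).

f' r r

  after f': (1 4 3 5 8 2 6 7)
  after r: (1 5 4 6)(2 3 7)
  after r: (1 7 8 4 3)(2 6)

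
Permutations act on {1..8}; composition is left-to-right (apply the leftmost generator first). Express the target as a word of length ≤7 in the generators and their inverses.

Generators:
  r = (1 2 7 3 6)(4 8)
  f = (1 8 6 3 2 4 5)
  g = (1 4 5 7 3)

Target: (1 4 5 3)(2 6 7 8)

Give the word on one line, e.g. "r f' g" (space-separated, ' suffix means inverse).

  after r: (1 2 7 3 6)(4 8)
  after g: (1 2 3 6 4 8 5 7)
  after g: (1 2)(3 6 5)(4 8 7)
  after r': (2 6 5 7 8)
  after g: (1 4 5 3)(2 6 7 8)

r g g r' g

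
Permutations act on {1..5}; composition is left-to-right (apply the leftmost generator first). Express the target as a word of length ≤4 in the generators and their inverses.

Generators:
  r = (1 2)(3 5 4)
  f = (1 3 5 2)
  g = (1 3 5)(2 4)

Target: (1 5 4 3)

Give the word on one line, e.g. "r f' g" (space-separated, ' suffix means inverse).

  after g: (1 3 5)(2 4)
  after f': (2 4 5)
  after g': (1 5 4 3)

g f' g'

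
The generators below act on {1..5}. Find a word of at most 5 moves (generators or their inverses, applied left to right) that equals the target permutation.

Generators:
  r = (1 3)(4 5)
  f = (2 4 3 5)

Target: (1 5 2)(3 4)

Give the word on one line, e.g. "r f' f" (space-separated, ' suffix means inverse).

f f r f

  after f: (2 4 3 5)
  after f: (2 3)(4 5)
  after r: (1 3 2)
  after f: (1 5 2)(3 4)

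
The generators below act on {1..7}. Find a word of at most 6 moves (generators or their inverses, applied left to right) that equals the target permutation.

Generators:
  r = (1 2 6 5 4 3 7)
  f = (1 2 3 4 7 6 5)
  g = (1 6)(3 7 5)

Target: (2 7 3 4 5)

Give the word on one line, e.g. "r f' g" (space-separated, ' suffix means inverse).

  after f': (1 5 6 7 4 3 2)
  after f': (1 6 4 2 5 7 3)
  after r': (1 2 6 5 3 7 4)
  after f': (2 7 3 4 5)

f' f' r' f'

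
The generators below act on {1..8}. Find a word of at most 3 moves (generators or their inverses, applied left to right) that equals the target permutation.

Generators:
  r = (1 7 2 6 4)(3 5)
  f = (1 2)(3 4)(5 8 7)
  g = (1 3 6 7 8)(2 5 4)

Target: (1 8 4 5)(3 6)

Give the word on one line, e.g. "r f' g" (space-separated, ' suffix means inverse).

g' r' r'

  after g': (1 8 7 6 3)(2 4 5)
  after r': (1 8)(2 6 5 7)(3 4)
  after r': (1 8 4 5)(3 6)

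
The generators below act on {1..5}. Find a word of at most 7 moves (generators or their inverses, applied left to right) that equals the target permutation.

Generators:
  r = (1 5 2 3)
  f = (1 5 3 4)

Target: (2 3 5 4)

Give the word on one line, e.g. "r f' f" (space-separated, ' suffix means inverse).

r' r' f r' r'

  after r': (1 3 2 5)
  after r': (1 2)(3 5)
  after f: (1 2 5 4)
  after r': (1 5 4 3 2)
  after r': (2 3 5 4)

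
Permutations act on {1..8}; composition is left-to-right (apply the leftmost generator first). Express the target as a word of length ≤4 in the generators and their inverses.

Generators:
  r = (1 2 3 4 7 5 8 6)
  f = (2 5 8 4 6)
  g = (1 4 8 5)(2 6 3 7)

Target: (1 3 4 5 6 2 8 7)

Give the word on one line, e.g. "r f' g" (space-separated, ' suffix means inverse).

  after g: (1 4 8 5)(2 6 3 7)
  after r': (1 3 4 5 6 2 8 7)

g r'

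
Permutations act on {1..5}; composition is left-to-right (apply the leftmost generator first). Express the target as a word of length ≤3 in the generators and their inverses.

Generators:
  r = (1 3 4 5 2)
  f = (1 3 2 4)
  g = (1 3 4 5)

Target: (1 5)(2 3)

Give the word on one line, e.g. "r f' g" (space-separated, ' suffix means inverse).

  after r: (1 3 4 5 2)
  after f': (2 4 5 3)
  after g': (1 5)(2 3)

r f' g'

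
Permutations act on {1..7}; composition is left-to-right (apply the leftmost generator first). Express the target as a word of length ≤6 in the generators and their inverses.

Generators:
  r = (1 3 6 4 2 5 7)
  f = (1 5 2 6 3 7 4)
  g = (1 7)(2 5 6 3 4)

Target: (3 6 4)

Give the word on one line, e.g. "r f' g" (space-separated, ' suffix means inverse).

  after f: (1 5 2 6 3 7 4)
  after r': (1 2 3 5 4 7 6)
  after f: (1 6 5)(2 7 3)
  after r': (1 3 4 6 2 5 7)
  after r': (3 6 4)

f r' f r' r'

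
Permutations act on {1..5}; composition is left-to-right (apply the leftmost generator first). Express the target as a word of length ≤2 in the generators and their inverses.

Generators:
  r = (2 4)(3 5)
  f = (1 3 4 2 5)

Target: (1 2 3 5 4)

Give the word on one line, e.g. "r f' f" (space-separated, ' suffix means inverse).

f' f'

  after f': (1 5 2 4 3)
  after f': (1 2 3 5 4)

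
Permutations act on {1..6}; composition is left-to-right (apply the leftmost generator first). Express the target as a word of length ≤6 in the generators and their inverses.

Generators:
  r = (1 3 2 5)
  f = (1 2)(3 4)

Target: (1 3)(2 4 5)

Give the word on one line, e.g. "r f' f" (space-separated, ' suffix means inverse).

r f r' r' f'

  after r: (1 3 2 5)
  after f: (1 4 3)(2 5)
  after r': (1 4)(3 5)
  after r': (1 4 5)(2 3)
  after f': (1 3)(2 4 5)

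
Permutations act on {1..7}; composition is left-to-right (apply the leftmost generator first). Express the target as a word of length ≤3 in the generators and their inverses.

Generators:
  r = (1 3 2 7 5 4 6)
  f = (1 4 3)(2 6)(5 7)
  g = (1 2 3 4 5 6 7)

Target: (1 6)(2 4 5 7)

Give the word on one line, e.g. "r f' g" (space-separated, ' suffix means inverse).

  after r': (1 6 4 5 7 2 3)
  after f: (1 2)(3 4 7 6)
  after f: (1 6)(2 4 5 7)

r' f f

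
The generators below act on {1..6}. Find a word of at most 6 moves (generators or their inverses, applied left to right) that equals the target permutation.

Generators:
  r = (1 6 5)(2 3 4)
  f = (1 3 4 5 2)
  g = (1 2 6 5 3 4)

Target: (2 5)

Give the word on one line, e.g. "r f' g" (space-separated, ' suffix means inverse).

r f r g' r'

  after r: (1 6 5)(2 3 4)
  after f: (1 6 2 4)(3 5)
  after r: (1 5 4 6 3)
  after g': (1 6 5 3 4 2)
  after r': (2 5)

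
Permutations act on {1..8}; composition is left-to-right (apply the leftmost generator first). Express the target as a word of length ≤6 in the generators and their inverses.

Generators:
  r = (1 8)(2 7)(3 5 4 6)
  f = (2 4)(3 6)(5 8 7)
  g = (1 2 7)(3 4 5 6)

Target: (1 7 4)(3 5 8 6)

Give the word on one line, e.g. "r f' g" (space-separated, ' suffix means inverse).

r f' r f' g

  after r: (1 8)(2 7)(3 5 4 6)
  after f': (1 5 2 8)(3 7 4)
  after r: (1 4 5 7 6 3 2)
  after f': (1 2)(3 4 7)(5 8)
  after g: (1 7 4)(3 5 8 6)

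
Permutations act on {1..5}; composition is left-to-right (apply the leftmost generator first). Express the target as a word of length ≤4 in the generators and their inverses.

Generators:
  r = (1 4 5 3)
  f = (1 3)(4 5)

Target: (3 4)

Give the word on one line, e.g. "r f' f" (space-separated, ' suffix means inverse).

r f r r

  after r: (1 4 5 3)
  after f: (1 5)
  after r: (1 3)(4 5)
  after r: (3 4)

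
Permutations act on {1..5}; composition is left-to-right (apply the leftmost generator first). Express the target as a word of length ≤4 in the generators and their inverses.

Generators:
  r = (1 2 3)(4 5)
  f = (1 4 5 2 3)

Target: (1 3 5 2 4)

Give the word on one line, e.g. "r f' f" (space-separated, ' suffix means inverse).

  after f': (1 3 2 5 4)
  after f': (1 2 4 3 5)
  after r': (2 5 3 4)
  after r': (1 3 5 2 4)

f' f' r' r'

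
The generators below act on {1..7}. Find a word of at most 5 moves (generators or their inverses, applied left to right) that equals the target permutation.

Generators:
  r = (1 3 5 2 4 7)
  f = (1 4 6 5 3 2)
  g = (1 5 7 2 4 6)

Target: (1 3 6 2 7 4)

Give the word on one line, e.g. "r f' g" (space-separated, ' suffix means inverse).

  after r': (1 7 4 2 5 3)
  after g: (1 2 7 6)(3 5)
  after f': (1 3 6 2 7 4)

r' g f'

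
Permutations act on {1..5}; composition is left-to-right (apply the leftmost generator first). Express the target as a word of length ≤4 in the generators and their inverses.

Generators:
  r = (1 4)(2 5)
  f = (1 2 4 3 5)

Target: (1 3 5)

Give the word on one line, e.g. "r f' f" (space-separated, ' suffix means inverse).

  after f': (1 5 3 4 2)
  after f': (1 3 2 5 4)
  after r': (1 3 5)

f' f' r'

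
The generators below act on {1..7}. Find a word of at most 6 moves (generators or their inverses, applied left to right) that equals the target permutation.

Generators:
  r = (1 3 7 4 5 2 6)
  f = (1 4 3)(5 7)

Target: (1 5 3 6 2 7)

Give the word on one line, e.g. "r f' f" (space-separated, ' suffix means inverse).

f' f' r' f

  after f': (1 3 4)(5 7)
  after f': (1 4 3)
  after r': (1 7 3 6 2 5 4)
  after f: (1 5 3 6 2 7)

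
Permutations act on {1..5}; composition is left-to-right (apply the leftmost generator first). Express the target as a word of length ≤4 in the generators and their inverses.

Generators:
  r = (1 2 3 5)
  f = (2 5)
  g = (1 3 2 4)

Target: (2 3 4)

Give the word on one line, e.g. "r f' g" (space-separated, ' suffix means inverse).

  after f: (2 5)
  after g': (1 4 2 5 3)
  after r: (1 4 3 2)
  after g: (2 3 4)

f g' r g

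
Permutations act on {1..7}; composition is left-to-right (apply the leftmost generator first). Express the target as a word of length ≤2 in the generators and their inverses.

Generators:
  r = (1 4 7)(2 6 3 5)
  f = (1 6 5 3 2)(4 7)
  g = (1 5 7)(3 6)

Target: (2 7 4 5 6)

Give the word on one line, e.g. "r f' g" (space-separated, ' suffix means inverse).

  after r': (1 7 4)(2 5 3 6)
  after g: (2 7 4 5 6)

r' g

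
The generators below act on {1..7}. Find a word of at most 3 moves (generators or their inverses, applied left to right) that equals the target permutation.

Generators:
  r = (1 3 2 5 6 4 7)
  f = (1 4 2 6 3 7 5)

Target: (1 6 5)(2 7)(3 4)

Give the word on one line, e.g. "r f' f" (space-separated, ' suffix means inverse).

  after f': (1 5 7 3 6 2 4)
  after r: (1 6 5)(2 7)(3 4)

f' r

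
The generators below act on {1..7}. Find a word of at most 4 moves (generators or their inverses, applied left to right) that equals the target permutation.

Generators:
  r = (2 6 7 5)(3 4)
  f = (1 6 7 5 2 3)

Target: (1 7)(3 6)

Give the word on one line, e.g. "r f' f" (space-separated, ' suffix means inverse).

  after f': (1 3 2 5 7 6)
  after f': (1 2 7)(3 5 6)
  after r: (1 6 4 3 2 5 7)
  after r: (1 7)(3 6)

f' f' r r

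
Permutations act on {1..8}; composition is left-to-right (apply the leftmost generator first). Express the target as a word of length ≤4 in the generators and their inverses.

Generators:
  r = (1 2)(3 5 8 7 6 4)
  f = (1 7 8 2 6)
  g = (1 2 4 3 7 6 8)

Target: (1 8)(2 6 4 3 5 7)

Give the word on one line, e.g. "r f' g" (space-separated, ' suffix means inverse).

  after r: (1 2)(3 5 8 7 6 4)
  after f': (1 8)(2 6 4 3 5 7)

r f'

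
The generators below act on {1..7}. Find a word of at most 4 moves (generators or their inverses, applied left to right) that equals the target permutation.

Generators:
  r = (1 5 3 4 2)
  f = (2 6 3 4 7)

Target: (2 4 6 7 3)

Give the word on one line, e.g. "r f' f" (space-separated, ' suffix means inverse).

  after f': (2 7 4 3 6)
  after f': (2 4 6 7 3)

f' f'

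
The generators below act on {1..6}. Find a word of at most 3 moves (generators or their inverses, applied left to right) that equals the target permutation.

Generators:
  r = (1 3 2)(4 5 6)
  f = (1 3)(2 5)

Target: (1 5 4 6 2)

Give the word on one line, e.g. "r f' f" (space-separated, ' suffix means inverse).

  after r': (1 2 3)(4 6 5)
  after f': (1 5 4 6 2)

r' f'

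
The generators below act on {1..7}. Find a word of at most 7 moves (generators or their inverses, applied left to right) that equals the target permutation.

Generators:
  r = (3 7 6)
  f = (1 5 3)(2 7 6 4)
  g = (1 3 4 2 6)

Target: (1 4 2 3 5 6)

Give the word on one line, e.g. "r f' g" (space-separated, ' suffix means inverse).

  after f': (1 3 5)(2 4 6 7)
  after g': (2 3 5 6 7 4)
  after g': (1 6 7 3 5 2)
  after r: (1 3 5 2)
  after g: (1 4 2 3 5 6)

f' g' g' r g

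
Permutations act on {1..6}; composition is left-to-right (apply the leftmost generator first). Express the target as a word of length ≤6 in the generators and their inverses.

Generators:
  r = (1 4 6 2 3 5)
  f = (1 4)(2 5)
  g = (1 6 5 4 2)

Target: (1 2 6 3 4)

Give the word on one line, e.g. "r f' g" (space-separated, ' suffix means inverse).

  after r': (1 5 3 2 6 4)
  after g': (1 6 5 3 4 2)
  after f': (1 6 2 4 5 3)
  after r: (1 2 6 3 4)

r' g' f' r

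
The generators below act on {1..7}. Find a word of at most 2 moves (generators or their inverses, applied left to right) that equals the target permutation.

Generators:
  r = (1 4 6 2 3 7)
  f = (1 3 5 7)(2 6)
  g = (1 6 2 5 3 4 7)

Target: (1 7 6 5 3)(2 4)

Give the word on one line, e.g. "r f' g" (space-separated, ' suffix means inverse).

  after r: (1 4 6 2 3 7)
  after g: (1 7 6 5 3)(2 4)

r g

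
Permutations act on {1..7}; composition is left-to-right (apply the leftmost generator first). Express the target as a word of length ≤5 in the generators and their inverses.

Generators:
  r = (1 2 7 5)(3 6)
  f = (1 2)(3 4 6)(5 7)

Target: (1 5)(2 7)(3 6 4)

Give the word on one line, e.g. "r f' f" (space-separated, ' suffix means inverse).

  after f: (1 2)(3 4 6)(5 7)
  after r': (2 5)(3 4)
  after f: (1 2 7 5)(3 6)
  after r: (1 7)(2 5)
  after f': (1 5)(2 7)(3 6 4)

f r' f r f'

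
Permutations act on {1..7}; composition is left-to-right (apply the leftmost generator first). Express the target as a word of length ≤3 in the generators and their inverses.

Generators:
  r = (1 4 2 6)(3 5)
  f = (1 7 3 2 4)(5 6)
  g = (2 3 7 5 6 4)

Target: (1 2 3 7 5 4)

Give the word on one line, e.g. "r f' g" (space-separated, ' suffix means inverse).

  after r: (1 4 2 6)(3 5)
  after g': (1 6)(2 5)(3 7)
  after r': (1 2 3 7 5 4)

r g' r'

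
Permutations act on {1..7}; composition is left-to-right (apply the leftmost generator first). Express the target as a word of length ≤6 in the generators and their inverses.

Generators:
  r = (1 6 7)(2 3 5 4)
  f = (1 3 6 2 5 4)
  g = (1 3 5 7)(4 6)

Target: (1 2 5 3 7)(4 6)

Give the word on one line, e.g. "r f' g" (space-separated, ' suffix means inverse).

r' r' g' r

  after r': (1 7 6)(2 4 5 3)
  after r': (1 6 7)(2 5)(3 4)
  after g': (1 4)(2 3 6 5)
  after r: (1 2 5 3 7)(4 6)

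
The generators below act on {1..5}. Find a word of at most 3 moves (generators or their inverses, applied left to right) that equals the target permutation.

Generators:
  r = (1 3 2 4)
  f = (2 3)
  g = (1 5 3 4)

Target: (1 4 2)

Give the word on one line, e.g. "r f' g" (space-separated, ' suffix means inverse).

  after f: (2 3)
  after r': (1 4 2)

f r'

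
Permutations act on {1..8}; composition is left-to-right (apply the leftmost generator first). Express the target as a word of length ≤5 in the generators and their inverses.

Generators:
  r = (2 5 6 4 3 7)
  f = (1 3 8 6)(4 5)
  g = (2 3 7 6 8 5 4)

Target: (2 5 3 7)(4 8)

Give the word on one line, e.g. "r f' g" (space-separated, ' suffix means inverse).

r r g g

  after r: (2 5 6 4 3 7)
  after r: (2 6 3)(4 7 5)
  after g: (2 8 5)(4 6 7)
  after g: (2 5 3 7)(4 8)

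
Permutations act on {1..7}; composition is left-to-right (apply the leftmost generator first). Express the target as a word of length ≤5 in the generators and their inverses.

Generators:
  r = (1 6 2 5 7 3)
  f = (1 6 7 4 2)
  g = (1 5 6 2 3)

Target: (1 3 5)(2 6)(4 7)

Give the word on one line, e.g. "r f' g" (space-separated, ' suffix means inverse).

  after g: (1 5 6 2 3)
  after f: (1 5 7 4 2 3 6)
  after r: (1 7 4 5 3 2)
  after r: (1 3 5)(2 6)(4 7)

g f r r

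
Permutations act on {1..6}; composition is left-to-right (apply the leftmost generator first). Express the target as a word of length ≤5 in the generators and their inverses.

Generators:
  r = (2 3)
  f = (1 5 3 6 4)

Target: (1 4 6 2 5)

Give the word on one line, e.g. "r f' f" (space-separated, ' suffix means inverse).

  after r: (2 3)
  after f': (1 4 6 3 2 5)
  after r': (1 4 6 2 5)

r f' r'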